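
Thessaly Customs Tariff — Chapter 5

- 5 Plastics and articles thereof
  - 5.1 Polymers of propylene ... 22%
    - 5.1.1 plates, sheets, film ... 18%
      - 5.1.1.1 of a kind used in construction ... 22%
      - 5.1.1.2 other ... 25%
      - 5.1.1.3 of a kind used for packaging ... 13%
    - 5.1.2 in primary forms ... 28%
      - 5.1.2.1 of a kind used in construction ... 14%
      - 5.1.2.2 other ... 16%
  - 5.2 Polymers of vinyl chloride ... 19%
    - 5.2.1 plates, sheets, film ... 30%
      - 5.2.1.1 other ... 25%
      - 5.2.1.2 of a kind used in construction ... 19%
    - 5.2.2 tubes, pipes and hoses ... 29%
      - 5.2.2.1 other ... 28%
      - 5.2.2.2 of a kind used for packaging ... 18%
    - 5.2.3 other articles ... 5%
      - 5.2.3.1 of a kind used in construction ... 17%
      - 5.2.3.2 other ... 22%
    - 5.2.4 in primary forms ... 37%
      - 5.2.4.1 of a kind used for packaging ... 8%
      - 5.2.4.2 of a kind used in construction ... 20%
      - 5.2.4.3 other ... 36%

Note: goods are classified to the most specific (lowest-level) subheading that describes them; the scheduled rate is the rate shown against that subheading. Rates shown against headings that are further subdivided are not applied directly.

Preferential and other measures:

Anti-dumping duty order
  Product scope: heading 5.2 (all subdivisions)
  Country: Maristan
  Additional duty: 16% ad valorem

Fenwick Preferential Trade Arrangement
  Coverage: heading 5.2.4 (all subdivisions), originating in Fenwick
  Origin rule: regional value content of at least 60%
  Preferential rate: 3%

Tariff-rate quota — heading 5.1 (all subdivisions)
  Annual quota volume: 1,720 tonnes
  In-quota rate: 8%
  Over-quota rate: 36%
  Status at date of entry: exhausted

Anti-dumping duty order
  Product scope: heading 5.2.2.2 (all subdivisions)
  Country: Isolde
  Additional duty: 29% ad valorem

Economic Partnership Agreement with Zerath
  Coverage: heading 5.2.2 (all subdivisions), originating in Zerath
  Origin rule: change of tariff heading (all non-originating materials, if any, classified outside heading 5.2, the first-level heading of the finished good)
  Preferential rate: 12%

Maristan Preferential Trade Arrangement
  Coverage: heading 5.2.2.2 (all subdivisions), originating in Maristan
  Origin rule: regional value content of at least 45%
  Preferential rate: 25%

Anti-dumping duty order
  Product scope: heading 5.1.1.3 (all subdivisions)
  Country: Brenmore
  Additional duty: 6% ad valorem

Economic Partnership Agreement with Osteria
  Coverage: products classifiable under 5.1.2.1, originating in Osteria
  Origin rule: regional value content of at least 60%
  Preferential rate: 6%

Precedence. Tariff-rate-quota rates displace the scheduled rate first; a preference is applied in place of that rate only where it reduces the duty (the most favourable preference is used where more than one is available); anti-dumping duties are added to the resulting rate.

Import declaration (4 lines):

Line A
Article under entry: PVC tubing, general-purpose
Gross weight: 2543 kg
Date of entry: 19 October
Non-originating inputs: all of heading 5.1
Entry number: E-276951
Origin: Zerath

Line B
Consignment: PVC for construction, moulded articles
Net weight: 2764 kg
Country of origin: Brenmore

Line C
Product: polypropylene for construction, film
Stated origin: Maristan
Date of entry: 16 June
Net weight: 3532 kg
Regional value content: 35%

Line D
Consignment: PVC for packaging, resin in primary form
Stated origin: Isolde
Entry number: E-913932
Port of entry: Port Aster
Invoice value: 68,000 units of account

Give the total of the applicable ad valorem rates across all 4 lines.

Line A: PVC → 5.2; tubing → 5.2.2; general-purpose → 5.2.2.1. Scheduled 28%. Zerath agreement on 5.2.2: CTH met → 12% available; preferential 12%. → 12%.
Line B: PVC → 5.2; moulded articles → 5.2.3; for construction → 5.2.3.1. Scheduled 17%. No special measure applies. → 17%.
Line C: polypropylene → 5.1; film → 5.1.1; for construction → 5.1.1.1. Scheduled 22%. quota on 5.1 exhausted → over-quota 36%; Maristan agreement on 5.2.2.2: 5.1.1.1 not covered. → 36%.
Line D: PVC → 5.2; resin in primary form → 5.2.4; for packaging → 5.2.4.1. Scheduled 8%. No special measure applies. → 8%.
Sum: 12% + 17% + 36% + 8% = 73%.

73%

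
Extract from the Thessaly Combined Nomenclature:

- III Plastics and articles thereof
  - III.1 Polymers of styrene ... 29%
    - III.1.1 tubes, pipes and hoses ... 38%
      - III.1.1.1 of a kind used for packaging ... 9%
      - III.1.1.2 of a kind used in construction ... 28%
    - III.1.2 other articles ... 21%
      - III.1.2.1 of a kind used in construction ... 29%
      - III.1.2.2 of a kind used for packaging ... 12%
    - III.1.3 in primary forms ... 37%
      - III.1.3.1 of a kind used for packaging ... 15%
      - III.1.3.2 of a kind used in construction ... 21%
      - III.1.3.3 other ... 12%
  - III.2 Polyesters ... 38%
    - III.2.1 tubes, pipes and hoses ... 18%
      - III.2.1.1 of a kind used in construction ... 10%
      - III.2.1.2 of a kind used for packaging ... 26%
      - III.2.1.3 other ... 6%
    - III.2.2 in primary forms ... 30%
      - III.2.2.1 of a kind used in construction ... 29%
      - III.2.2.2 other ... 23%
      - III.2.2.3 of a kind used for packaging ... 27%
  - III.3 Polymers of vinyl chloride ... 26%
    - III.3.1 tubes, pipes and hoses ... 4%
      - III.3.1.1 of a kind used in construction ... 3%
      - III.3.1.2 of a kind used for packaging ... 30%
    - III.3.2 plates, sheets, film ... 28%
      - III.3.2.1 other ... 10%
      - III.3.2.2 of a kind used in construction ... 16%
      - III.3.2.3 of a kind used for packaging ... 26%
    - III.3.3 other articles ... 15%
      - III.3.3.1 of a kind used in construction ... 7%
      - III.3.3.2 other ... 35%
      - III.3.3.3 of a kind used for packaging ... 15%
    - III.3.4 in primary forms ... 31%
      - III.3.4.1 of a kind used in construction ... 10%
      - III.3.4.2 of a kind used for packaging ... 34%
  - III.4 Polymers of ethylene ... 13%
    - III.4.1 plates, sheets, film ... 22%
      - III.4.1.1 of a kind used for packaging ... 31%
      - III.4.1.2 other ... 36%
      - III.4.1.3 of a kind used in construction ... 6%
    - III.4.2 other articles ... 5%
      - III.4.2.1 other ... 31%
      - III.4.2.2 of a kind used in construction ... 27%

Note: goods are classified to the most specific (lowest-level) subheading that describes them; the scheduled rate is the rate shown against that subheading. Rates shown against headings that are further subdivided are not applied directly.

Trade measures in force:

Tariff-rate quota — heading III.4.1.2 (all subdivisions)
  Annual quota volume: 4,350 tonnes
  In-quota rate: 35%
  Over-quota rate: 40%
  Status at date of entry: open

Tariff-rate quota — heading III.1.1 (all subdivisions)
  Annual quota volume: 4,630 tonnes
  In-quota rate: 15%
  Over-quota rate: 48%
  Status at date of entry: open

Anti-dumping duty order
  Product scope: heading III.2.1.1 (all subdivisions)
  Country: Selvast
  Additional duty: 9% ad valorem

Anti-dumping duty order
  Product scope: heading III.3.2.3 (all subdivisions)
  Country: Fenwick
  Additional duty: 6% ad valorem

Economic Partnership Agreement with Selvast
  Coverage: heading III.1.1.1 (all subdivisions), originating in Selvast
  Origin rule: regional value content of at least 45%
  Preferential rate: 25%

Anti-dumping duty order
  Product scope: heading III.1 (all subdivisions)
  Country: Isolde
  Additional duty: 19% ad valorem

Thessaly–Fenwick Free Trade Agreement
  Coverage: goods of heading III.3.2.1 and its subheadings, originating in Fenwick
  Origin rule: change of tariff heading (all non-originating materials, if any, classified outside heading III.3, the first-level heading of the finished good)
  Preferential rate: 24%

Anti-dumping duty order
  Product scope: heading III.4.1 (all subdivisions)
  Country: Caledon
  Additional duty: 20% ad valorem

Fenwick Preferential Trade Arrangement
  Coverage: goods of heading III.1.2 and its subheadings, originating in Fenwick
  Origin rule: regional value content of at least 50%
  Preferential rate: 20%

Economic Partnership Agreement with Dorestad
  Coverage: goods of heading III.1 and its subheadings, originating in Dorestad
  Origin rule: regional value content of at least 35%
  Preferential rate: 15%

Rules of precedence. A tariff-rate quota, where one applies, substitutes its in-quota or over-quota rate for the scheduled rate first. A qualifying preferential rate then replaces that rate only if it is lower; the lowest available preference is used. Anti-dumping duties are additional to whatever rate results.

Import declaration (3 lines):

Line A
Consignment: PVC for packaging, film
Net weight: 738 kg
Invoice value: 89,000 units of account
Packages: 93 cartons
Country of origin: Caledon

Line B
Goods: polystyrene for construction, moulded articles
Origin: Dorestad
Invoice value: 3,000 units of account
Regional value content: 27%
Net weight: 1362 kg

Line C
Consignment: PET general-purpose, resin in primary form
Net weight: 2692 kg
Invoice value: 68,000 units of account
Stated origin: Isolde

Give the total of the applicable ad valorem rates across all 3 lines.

78%

Line A: PVC → III.3; film → III.3.2; for packaging → III.3.2.3. Scheduled 26%. No special measure applies. → 26%.
Line B: polystyrene → III.1; moulded articles → III.1.2; for construction → III.1.2.1. Scheduled 29%. Dorestad agreement on III.1: RVC < 35%. → 29%.
Line C: PET → III.2; resin in primary form → III.2.2; general-purpose → III.2.2.2. Scheduled 23%. No special measure applies. → 23%.
Sum: 26% + 29% + 23% = 78%.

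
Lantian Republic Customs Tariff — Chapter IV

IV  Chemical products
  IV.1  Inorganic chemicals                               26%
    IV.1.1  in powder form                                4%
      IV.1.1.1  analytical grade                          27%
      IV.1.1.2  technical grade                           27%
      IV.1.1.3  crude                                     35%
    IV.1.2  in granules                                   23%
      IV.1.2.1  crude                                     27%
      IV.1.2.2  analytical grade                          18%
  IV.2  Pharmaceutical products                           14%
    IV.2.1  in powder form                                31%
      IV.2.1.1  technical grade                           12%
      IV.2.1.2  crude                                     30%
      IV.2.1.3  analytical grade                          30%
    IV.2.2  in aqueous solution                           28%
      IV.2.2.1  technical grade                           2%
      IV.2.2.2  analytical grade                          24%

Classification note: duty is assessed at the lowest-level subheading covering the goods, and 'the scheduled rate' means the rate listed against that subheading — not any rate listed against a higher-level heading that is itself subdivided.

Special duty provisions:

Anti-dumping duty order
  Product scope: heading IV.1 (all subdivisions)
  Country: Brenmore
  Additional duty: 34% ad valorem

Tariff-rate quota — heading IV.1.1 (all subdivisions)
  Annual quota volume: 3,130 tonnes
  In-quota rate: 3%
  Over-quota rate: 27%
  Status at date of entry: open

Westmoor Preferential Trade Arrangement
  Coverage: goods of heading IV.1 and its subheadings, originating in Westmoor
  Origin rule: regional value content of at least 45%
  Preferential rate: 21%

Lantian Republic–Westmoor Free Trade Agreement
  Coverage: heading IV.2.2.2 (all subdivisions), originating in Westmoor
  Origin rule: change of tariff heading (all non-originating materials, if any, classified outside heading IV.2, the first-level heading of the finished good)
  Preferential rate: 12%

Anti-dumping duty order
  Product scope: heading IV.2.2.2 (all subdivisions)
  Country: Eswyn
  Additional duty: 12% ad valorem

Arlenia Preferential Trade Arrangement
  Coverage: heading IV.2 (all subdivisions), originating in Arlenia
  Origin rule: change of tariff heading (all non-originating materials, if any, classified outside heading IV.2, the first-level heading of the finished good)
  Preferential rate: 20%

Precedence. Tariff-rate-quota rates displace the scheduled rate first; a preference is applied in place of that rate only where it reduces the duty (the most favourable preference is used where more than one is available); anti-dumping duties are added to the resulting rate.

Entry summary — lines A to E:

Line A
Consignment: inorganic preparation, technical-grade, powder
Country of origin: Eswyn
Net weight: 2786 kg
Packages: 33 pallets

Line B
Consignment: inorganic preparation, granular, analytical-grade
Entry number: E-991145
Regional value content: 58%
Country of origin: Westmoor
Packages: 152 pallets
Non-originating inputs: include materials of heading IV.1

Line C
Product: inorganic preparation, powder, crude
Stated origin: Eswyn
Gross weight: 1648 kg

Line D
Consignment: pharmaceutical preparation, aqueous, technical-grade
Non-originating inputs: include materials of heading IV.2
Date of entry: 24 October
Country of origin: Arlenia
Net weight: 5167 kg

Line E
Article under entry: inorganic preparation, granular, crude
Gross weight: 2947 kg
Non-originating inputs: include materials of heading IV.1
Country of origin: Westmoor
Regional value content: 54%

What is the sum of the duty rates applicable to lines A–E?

Line A: inorganic → IV.1; powder → IV.1.1; technical-grade → IV.1.1.2. Scheduled 27%. quota on IV.1.1 open → in-quota 3%. → 3%.
Line B: inorganic → IV.1; granular → IV.1.2; analytical-grade → IV.1.2.2. Scheduled 18%. Westmoor agreement on IV.1: RVC ≥ 45% → 21% available; Westmoor agreement on IV.2.2.2: IV.1.2.2 not covered; preference 21% not lower than 18% → no reduction. → 18%.
Line C: inorganic → IV.1; powder → IV.1.1; crude → IV.1.1.3. Scheduled 35%. quota on IV.1.1 open → in-quota 3%. → 3%.
Line D: pharmaceutical → IV.2; aqueous → IV.2.2; technical-grade → IV.2.2.1. Scheduled 2%. Arlenia agreement on IV.2: CTH not met. → 2%.
Line E: inorganic → IV.1; granular → IV.1.2; crude → IV.1.2.1. Scheduled 27%. Westmoor agreement on IV.1: RVC ≥ 45% → 21% available; Westmoor agreement on IV.2.2.2: IV.1.2.1 not covered; preferential 21%. → 21%.
Sum: 3% + 18% + 3% + 2% + 21% = 47%.

47%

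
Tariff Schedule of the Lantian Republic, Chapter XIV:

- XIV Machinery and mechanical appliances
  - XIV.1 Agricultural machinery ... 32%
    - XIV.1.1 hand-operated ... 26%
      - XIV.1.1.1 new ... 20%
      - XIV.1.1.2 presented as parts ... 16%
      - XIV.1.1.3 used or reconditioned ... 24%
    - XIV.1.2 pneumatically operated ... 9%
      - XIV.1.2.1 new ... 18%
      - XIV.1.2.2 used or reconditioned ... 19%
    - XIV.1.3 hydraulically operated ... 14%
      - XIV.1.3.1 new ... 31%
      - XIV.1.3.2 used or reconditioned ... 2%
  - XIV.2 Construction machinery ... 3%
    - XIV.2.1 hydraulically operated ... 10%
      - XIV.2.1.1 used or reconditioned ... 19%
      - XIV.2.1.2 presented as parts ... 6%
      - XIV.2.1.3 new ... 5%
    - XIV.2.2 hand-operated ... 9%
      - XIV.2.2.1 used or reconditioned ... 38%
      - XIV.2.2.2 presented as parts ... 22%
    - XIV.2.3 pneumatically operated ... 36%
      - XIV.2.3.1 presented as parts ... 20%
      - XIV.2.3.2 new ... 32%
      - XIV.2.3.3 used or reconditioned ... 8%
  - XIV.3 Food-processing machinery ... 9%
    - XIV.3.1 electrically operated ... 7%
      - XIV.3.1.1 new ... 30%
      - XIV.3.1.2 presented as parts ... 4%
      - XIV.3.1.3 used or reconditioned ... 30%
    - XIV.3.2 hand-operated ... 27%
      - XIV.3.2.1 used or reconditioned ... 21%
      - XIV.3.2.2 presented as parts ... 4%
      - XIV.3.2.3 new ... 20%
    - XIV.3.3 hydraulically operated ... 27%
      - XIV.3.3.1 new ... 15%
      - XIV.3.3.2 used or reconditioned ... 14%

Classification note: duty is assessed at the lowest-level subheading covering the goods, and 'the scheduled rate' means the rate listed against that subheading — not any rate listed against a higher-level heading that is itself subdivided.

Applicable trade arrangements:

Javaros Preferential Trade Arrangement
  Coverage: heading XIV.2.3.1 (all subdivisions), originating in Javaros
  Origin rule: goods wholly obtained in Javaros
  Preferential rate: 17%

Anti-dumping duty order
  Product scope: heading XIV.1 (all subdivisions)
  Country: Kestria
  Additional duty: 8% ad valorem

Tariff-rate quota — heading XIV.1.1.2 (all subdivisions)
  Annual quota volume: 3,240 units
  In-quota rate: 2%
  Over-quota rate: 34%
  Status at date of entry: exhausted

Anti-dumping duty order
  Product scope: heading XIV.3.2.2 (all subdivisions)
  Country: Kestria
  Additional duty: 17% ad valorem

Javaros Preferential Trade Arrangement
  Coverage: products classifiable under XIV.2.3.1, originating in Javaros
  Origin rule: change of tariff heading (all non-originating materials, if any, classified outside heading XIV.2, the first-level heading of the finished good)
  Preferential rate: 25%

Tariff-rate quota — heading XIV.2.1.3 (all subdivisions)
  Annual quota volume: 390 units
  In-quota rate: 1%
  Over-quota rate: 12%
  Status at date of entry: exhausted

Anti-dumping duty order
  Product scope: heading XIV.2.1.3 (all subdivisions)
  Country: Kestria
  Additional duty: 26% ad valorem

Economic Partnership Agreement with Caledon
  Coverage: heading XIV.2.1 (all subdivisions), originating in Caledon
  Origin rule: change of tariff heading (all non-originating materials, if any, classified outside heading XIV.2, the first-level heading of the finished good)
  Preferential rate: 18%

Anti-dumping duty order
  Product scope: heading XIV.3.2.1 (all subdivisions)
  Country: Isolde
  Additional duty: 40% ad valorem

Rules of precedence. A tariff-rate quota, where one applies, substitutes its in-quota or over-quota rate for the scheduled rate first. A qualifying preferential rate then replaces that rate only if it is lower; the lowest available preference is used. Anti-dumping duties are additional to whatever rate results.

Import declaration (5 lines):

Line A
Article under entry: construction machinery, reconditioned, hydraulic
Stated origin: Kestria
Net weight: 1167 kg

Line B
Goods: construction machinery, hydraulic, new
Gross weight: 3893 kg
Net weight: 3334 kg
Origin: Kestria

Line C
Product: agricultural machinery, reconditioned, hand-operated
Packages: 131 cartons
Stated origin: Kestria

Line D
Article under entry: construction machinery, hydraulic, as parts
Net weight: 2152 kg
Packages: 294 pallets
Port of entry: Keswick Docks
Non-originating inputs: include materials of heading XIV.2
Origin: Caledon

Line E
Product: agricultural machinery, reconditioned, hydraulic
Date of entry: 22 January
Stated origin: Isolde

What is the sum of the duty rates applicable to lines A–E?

97%

Line A: construction → XIV.2; hydraulic → XIV.2.1; reconditioned → XIV.2.1.1. Scheduled 19%. No special measure applies. → 19%.
Line B: construction → XIV.2; hydraulic → XIV.2.1; new → XIV.2.1.3. Scheduled 5%. quota on XIV.2.1.3 exhausted → over-quota 12%; anti-dumping (Kestria, XIV.2.1.3): +26%; total 12% + 26% = 38%. → 38%.
Line C: agricultural → XIV.1; hand-operated → XIV.1.1; reconditioned → XIV.1.1.3. Scheduled 24%. anti-dumping (Kestria, XIV.1): +8%; total 24% + 8% = 32%. → 32%.
Line D: construction → XIV.2; hydraulic → XIV.2.1; as parts → XIV.2.1.2. Scheduled 6%. Caledon agreement on XIV.2.1: CTH not met. → 6%.
Line E: agricultural → XIV.1; hydraulic → XIV.1.3; reconditioned → XIV.1.3.2. Scheduled 2%. No special measure applies. → 2%.
Sum: 19% + 38% + 32% + 6% + 2% = 97%.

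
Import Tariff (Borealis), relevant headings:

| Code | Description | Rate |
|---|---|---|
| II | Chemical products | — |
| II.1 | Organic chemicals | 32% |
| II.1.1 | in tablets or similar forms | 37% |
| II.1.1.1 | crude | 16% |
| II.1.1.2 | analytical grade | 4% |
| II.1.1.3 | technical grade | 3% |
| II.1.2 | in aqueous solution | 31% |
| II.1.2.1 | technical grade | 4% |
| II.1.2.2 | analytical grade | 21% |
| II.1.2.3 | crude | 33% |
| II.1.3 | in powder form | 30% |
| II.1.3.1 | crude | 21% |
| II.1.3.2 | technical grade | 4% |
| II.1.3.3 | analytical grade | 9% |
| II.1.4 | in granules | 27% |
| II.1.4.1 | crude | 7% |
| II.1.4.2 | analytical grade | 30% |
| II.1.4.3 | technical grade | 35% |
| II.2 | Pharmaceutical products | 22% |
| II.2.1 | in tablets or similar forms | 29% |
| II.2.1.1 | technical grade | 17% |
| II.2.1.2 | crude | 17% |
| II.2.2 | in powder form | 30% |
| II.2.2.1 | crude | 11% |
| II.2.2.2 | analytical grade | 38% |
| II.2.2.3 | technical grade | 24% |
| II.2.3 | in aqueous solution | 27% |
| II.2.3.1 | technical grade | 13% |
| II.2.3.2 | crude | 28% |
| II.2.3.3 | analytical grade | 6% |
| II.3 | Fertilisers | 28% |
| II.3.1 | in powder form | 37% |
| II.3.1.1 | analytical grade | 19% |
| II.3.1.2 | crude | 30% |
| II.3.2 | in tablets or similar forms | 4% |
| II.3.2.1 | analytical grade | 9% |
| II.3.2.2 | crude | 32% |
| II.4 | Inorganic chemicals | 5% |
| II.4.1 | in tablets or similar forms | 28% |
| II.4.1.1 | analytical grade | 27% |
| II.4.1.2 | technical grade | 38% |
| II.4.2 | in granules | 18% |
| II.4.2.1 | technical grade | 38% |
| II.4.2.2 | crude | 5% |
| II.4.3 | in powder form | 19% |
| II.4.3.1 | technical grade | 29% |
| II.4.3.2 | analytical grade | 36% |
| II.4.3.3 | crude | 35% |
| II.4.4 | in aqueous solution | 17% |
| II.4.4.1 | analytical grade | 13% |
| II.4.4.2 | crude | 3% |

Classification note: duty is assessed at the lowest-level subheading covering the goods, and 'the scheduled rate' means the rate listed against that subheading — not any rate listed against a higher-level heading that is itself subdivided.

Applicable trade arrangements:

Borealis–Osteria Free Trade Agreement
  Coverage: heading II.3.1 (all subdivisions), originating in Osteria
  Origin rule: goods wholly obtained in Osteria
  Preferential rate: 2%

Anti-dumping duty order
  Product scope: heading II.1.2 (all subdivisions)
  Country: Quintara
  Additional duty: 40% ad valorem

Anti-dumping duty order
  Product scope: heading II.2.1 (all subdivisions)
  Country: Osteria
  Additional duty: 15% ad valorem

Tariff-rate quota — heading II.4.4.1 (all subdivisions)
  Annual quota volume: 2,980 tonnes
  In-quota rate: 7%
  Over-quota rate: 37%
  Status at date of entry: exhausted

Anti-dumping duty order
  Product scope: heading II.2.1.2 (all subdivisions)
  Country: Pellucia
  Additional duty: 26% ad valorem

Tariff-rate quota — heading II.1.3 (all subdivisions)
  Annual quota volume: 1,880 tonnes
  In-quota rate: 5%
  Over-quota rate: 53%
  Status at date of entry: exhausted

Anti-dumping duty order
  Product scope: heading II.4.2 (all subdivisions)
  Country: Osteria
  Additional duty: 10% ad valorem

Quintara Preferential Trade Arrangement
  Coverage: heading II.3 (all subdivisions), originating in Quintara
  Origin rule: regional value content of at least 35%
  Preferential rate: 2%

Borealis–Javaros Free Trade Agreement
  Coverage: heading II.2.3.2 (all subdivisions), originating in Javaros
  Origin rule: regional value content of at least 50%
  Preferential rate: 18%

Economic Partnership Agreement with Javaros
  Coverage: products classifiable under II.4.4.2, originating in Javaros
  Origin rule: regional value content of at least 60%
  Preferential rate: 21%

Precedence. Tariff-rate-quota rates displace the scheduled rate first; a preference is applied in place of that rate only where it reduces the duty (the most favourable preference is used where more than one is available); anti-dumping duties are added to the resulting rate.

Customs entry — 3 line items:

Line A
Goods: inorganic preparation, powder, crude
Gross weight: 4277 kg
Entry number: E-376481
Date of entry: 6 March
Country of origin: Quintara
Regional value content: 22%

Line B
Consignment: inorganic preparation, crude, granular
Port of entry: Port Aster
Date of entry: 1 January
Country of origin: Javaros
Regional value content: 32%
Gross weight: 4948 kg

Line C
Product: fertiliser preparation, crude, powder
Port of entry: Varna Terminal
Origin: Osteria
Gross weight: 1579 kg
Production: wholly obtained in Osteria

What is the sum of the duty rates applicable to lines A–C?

42%

Line A: inorganic → II.4; powder → II.4.3; crude → II.4.3.3. Scheduled 35%. Quintara agreement on II.3: II.4.3.3 not covered. → 35%.
Line B: inorganic → II.4; granular → II.4.2; crude → II.4.2.2. Scheduled 5%. Javaros agreement on II.2.3.2: II.4.2.2 not covered; Javaros agreement on II.4.4.2: II.4.2.2 not covered. → 5%.
Line C: fertiliser → II.3; powder → II.3.1; crude → II.3.1.2. Scheduled 30%. Osteria agreement on II.3.1: wholly obtained → 2% available; preferential 2%. → 2%.
Sum: 35% + 5% + 2% = 42%.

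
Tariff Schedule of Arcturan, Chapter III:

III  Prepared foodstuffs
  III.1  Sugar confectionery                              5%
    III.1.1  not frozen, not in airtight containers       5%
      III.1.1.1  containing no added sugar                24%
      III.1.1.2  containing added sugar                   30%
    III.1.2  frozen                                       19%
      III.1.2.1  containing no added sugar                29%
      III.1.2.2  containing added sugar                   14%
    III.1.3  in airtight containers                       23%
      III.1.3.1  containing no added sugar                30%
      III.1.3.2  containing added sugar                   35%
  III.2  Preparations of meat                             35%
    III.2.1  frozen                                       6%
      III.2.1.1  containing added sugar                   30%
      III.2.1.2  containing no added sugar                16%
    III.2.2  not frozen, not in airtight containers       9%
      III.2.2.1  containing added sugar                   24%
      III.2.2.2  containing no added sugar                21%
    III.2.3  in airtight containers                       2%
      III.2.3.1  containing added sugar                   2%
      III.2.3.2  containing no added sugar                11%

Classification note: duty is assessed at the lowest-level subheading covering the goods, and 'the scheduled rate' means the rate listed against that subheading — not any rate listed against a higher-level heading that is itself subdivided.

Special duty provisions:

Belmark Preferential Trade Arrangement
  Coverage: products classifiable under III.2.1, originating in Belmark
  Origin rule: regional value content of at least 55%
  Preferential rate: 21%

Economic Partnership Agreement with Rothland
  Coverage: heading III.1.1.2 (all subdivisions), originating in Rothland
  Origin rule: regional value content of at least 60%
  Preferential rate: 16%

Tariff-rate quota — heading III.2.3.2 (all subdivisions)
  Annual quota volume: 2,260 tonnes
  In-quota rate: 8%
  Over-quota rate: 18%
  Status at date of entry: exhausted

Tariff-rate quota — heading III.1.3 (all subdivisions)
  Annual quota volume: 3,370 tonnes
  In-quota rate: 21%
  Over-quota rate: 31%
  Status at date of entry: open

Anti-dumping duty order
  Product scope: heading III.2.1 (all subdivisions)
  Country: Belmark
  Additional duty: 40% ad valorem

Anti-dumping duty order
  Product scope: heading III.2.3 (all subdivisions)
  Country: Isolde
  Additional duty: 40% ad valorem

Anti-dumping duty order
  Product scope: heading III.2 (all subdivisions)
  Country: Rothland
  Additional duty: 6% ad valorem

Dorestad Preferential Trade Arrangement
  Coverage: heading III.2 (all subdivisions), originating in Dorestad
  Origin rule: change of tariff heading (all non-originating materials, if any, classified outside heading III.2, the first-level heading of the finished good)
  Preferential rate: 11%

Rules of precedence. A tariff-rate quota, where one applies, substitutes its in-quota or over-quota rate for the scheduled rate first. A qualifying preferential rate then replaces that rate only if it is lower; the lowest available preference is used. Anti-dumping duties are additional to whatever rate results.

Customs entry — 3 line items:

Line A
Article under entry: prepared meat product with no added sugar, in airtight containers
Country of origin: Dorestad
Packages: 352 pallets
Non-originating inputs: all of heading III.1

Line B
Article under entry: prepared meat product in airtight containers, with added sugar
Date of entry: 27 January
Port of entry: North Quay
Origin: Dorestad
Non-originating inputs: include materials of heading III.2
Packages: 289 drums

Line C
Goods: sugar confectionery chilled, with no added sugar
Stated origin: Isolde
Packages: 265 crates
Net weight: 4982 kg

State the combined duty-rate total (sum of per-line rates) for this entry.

Line A: prepared meat product → III.2; in airtight containers → III.2.3; with no added sugar → III.2.3.2. Scheduled 11%. quota on III.2.3.2 exhausted → over-quota 18%; Dorestad agreement on III.2: CTH met → 11% available; preferential 11%. → 11%.
Line B: prepared meat product → III.2; in airtight containers → III.2.3; with added sugar → III.2.3.1. Scheduled 2%. Dorestad agreement on III.2: CTH not met. → 2%.
Line C: sugar confectionery → III.1; chilled → III.1.1; with no added sugar → III.1.1.1. Scheduled 24%. No special measure applies. → 24%.
Sum: 11% + 2% + 24% = 37%.

37%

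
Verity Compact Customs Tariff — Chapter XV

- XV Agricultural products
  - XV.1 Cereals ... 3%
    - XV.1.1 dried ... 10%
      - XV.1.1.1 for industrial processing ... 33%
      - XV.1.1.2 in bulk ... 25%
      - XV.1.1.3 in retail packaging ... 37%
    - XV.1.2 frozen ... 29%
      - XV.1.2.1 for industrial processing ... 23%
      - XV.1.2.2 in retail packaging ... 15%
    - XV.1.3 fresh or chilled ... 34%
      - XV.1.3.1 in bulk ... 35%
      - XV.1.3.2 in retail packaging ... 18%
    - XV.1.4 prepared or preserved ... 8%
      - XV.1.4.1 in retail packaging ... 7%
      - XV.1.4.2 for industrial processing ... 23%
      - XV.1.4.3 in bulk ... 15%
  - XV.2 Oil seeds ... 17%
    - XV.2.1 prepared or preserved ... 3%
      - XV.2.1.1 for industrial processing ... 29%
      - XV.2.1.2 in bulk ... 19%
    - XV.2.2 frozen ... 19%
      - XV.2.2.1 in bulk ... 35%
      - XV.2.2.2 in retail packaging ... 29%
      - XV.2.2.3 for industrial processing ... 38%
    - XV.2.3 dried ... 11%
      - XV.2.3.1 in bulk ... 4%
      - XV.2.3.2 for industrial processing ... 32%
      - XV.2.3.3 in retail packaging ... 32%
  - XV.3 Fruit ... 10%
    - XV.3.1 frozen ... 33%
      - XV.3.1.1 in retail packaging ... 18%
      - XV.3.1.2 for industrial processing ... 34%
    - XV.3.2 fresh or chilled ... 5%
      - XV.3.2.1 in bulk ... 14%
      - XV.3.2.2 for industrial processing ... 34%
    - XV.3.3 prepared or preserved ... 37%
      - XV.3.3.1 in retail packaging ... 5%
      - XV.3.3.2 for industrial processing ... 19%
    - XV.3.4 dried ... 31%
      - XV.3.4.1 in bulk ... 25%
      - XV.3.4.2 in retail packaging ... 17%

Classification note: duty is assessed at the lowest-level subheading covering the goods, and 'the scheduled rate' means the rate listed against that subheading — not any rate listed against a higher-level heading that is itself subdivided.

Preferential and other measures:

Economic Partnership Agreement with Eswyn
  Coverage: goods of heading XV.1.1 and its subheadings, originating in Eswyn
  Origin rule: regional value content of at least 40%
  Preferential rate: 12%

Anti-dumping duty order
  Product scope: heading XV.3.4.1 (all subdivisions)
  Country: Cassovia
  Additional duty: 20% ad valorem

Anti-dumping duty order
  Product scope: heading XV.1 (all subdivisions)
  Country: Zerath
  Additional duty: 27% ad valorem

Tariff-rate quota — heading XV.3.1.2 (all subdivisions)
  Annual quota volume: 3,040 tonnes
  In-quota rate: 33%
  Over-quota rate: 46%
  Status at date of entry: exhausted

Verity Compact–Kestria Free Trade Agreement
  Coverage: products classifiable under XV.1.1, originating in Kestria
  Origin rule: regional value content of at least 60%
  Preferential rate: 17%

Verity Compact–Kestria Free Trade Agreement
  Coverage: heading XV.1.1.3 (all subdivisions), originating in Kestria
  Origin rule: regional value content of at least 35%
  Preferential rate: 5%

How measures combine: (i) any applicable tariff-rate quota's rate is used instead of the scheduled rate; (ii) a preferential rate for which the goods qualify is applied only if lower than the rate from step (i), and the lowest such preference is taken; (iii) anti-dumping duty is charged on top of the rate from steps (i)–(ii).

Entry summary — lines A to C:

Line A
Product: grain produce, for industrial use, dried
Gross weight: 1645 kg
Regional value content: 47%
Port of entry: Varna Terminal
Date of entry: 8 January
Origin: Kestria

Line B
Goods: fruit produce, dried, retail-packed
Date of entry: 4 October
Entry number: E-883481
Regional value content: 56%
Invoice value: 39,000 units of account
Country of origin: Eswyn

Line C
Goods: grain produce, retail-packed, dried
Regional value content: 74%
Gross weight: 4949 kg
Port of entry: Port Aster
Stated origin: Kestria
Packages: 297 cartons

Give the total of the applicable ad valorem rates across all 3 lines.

55%

Line A: grain → XV.1; dried → XV.1.1; for industrial use → XV.1.1.1. Scheduled 33%. Kestria agreement on XV.1.1: RVC < 60%; Kestria agreement on XV.1.1.3: XV.1.1.1 not covered. → 33%.
Line B: fruit → XV.3; dried → XV.3.4; retail-packed → XV.3.4.2. Scheduled 17%. Eswyn agreement on XV.1.1: XV.3.4.2 not covered. → 17%.
Line C: grain → XV.1; dried → XV.1.1; retail-packed → XV.1.1.3. Scheduled 37%. Kestria agreement on XV.1.1: RVC ≥ 60% → 17% available; Kestria agreement on XV.1.1.3: RVC ≥ 35% → 5% available; preferential 5%. → 5%.
Sum: 33% + 17% + 5% = 55%.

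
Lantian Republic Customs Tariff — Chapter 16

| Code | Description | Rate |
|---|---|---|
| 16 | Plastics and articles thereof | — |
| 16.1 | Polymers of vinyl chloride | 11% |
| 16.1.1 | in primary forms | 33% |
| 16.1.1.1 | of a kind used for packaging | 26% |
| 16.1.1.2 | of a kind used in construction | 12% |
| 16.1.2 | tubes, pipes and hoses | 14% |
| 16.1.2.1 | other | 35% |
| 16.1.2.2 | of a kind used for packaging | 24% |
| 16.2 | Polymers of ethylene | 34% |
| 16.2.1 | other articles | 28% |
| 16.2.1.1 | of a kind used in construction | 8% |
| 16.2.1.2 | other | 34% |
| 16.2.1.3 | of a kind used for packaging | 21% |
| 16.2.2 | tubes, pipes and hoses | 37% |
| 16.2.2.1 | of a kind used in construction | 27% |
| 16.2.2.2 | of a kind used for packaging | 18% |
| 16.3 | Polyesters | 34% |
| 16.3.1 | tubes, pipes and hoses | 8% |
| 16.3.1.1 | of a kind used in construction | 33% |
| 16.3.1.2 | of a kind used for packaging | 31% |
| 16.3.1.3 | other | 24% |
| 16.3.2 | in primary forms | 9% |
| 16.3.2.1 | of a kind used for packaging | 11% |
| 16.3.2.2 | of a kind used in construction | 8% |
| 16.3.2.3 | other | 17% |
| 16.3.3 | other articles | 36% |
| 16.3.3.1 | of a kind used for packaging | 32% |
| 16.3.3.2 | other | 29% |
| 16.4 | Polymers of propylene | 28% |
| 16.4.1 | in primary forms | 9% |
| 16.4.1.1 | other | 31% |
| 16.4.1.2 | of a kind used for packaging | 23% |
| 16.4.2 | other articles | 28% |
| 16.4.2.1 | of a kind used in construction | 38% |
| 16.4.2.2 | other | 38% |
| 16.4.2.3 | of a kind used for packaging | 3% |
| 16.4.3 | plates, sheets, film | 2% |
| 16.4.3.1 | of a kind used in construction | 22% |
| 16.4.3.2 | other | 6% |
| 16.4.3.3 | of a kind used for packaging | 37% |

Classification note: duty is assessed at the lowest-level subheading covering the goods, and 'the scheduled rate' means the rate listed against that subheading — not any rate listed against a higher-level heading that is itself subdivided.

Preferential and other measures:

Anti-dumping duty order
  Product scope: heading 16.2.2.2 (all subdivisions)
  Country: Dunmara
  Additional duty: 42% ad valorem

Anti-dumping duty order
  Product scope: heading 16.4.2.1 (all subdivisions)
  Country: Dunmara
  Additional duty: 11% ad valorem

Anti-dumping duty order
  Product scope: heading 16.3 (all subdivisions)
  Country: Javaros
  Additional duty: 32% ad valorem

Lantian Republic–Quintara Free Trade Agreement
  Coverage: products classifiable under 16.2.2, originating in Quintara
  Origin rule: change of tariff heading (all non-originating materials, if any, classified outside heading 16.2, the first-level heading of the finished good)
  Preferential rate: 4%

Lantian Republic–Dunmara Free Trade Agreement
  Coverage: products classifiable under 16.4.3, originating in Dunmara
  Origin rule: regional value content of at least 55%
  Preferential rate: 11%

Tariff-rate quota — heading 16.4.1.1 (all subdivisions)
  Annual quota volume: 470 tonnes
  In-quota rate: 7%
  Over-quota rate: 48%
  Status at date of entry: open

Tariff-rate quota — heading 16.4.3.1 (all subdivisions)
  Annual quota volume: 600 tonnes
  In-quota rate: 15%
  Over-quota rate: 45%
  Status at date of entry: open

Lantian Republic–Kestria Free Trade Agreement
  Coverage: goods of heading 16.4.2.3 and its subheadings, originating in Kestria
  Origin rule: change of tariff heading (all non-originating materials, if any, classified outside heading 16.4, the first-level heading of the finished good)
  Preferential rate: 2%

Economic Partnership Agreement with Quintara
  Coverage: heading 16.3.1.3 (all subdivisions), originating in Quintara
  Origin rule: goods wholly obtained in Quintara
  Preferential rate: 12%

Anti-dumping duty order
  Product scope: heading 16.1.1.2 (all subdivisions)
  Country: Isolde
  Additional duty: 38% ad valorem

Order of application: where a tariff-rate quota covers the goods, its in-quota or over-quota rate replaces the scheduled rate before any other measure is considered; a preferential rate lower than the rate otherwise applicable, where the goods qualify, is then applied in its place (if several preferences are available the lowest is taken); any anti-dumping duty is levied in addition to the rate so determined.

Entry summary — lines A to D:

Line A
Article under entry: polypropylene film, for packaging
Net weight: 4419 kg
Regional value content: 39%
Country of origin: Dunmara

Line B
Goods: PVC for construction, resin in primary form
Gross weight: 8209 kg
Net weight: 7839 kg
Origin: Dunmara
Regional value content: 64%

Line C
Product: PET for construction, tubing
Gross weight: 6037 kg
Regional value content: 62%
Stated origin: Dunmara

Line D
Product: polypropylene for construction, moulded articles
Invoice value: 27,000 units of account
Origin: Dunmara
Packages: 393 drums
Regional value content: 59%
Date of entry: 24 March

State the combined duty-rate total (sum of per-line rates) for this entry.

131%

Line A: polypropylene → 16.4; film → 16.4.3; for packaging → 16.4.3.3. Scheduled 37%. Dunmara agreement on 16.4.3: RVC < 55%. → 37%.
Line B: PVC → 16.1; resin in primary form → 16.1.1; for construction → 16.1.1.2. Scheduled 12%. Dunmara agreement on 16.4.3: 16.1.1.2 not covered. → 12%.
Line C: PET → 16.3; tubing → 16.3.1; for construction → 16.3.1.1. Scheduled 33%. Dunmara agreement on 16.4.3: 16.3.1.1 not covered. → 33%.
Line D: polypropylene → 16.4; moulded articles → 16.4.2; for construction → 16.4.2.1. Scheduled 38%. Dunmara agreement on 16.4.3: 16.4.2.1 not covered; anti-dumping (Dunmara, 16.4.2.1): +11%; total 38% + 11% = 49%. → 49%.
Sum: 37% + 12% + 33% + 49% = 131%.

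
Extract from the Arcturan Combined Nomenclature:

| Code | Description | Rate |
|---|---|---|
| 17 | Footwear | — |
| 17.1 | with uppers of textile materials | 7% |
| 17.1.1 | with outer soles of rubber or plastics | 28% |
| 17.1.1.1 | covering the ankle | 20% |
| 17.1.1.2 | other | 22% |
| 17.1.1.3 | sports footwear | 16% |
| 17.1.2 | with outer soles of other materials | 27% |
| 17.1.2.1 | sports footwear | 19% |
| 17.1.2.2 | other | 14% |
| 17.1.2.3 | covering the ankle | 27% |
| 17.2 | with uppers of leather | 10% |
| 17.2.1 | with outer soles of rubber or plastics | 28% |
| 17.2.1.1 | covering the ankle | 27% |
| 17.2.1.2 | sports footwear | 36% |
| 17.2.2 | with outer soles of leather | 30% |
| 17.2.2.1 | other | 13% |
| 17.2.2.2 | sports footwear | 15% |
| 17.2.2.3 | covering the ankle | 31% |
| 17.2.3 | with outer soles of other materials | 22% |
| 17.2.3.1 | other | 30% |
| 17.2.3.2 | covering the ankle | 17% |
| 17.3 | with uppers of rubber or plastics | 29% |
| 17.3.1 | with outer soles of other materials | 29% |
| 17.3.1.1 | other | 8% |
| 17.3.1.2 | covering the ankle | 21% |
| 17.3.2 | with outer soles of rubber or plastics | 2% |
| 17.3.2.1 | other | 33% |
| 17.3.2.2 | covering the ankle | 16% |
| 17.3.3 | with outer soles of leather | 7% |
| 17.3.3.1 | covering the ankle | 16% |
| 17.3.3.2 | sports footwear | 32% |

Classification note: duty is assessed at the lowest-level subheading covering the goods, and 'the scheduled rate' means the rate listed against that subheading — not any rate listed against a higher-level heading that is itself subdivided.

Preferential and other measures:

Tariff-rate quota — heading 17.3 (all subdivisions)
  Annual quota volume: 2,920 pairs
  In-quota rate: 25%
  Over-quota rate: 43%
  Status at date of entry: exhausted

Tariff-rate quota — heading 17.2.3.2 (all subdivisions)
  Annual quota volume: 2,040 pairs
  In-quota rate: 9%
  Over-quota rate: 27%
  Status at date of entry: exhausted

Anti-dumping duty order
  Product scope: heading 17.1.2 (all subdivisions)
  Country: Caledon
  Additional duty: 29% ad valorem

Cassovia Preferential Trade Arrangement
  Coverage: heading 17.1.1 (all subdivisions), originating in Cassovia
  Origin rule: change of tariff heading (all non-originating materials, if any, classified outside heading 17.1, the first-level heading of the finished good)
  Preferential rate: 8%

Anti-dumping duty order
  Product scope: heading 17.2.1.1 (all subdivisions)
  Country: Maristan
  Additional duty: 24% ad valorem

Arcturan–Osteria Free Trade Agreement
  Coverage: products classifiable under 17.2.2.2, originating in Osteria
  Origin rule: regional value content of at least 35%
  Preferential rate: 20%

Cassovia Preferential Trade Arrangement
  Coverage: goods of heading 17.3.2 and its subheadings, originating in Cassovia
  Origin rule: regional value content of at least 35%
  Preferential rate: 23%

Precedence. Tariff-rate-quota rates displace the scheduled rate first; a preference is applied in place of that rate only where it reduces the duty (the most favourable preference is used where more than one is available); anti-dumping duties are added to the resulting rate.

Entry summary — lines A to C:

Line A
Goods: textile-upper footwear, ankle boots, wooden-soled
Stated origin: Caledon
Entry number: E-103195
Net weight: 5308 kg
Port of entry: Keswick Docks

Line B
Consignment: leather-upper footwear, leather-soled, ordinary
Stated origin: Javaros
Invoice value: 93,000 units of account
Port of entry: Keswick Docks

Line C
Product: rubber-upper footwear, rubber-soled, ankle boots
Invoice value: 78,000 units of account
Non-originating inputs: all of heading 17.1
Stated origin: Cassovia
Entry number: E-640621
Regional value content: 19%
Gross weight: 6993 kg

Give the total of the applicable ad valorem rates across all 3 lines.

Line A: textile-upper → 17.1; wooden-soled → 17.1.2; ankle boots → 17.1.2.3. Scheduled 27%. anti-dumping (Caledon, 17.1.2): +29%; total 27% + 29% = 56%. → 56%.
Line B: leather-upper → 17.2; leather-soled → 17.2.2; ordinary → 17.2.2.1. Scheduled 13%. No special measure applies. → 13%.
Line C: rubber-upper → 17.3; rubber-soled → 17.3.2; ankle boots → 17.3.2.2. Scheduled 16%. quota on 17.3 exhausted → over-quota 43%; Cassovia agreement on 17.1.1: 17.3.2.2 not covered; Cassovia agreement on 17.3.2: RVC < 35%. → 43%.
Sum: 56% + 13% + 43% = 112%.

112%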